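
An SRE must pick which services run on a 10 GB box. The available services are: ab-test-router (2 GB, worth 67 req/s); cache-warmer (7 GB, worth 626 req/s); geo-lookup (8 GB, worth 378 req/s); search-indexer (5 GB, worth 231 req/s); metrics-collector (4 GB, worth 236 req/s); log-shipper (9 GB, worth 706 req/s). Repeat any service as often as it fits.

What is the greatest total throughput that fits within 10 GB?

Greedy by ratio would take ab-test-router + cache-warmer: 9 GB used, total 693.
Replace ab-test-router and cache-warmer with log-shipper: the trade gains 13 net, giving 706 at 9 GB.

706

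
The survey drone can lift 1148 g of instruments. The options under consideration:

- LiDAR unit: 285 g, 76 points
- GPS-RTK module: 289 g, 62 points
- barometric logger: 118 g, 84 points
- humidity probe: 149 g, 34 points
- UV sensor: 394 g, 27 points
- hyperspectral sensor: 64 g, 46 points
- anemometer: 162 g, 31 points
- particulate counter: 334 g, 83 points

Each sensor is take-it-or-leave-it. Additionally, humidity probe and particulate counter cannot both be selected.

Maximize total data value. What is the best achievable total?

351

Density check — hyperspectral sensor 0.72, barometric logger 0.71, LiDAR unit 0.27, particulate counter 0.25 are the best per g.
Best packing: LiDAR unit + GPS-RTK module + barometric logger + hyperspectral sensor + particulate counter — 1090 g, 351 total.
Runner-up LiDAR unit + GPS-RTK module + barometric logger + humidity probe + hyperspectral sensor + anemometer tops out at 333.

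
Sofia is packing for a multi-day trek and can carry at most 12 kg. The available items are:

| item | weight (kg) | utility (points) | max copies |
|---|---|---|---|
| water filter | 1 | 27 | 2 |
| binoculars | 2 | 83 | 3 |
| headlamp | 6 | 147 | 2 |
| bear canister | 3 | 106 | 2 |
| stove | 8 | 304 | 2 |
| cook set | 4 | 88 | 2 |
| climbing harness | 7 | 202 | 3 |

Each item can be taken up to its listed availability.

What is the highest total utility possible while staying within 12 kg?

470

A density-first pass picks 3×binoculars + 2×bear canister — 461 at 12 kg.
Replace binoculars and 2×bear canister with stove: the trade gains 9 net, giving 470 at 12 kg.
No other feasible combination exceeds 470.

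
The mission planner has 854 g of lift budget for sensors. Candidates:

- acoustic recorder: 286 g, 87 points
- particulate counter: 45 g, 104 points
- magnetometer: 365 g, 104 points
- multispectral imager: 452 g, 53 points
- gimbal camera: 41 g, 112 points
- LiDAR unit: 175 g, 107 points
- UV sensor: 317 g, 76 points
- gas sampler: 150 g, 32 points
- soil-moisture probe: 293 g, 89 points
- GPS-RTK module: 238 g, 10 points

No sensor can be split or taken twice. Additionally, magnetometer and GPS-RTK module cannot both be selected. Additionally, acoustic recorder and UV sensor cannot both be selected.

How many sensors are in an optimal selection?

The maximum data value within 854 g is 499.
For example acoustic recorder + particulate counter + gimbal camera + LiDAR unit + soil-moisture probe achieves it, using 840 g.
Any selection reaching 499 contains exactly 5 sensors.

5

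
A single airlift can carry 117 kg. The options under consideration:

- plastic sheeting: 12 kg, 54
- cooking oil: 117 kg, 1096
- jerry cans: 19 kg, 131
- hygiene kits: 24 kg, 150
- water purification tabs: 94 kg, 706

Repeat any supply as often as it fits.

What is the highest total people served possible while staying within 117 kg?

By people served per kg: cooking oil 9.37, water purification tabs 7.51, jerry cans 6.89 lead.
Cooking oil uses 117 of the 117 kg and totals 1096.

1096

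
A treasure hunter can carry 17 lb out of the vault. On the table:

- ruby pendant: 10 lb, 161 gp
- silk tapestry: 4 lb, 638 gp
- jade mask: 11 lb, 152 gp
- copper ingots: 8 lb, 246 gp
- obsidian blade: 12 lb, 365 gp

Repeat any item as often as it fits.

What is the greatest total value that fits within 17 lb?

Density check — silk tapestry 159.50, copper ingots 30.75, obsidian blade 30.42 are the best per lb.
The ratio ordering already packs tightly: 4×silk tapestry, 16 lb, 2552.

2552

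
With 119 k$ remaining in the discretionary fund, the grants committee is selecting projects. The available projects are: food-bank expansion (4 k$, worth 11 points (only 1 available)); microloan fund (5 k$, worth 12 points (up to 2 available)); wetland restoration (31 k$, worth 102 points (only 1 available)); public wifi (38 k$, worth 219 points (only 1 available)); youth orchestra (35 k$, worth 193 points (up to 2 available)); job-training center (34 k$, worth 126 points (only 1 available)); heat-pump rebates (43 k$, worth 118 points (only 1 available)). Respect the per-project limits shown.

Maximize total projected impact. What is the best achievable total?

By projected impact per k$: public wifi 5.76, youth orchestra 5.51, job-training center 3.71, wetland restoration 3.29 lead.
A density-first pass picks food-bank expansion + microloan fund + public wifi + 2×youth orchestra — 628 at 117 k$.
Replace food-bank expansion with microloan fund: the trade gains 1 net, giving 629 at 118 k$.

629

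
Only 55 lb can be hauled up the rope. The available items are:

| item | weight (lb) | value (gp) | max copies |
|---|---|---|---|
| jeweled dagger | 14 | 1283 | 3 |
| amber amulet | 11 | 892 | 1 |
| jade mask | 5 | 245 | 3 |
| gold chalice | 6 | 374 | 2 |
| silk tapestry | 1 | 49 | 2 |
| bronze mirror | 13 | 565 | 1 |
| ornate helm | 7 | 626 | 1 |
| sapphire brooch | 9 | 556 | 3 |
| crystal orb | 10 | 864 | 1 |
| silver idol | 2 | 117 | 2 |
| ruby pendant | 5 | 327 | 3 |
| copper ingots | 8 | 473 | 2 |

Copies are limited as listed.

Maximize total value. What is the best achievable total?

Ranking by ratio (value/lb): jeweled dagger 91.64, ornate helm 89.43, crystal orb 86.40, amber amulet 81.09.
Taking the top-ratio items first gives 3×jeweled dagger + silk tapestry + ornate helm + ruby pendant for 4851 (55 lb).
Replace ornate helm and ruby pendant with crystal orb + silver idol: the trade gains 28 net, giving 4879 at 55 lb.

4879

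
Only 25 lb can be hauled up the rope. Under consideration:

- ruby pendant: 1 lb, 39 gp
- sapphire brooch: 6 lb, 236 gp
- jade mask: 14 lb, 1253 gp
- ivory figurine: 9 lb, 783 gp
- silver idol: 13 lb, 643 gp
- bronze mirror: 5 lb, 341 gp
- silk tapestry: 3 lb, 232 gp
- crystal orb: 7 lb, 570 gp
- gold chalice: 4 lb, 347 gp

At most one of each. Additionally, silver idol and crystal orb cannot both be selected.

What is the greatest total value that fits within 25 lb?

A density-first pass picks ruby pendant + jade mask + ivory figurine — 2075 at 24 lb.
The 10 lb tied up in ruby pendant and ivory figurine is better spent on crystal orb + gold chalice — total rises to 2170 (25 lb).

2170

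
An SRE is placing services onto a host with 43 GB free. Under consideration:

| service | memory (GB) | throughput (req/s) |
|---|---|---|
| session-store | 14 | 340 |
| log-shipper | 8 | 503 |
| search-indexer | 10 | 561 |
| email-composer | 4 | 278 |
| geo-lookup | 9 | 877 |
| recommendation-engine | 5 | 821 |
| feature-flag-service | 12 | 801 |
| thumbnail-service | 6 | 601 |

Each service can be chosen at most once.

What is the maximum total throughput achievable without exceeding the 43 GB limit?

Greedy by ratio would take email-composer + geo-lookup + recommendation-engine + feature-flag-service + thumbnail-service: 36 GB used, total 3378.
Dropping email-composer frees 4 GB; slotting in search-indexer (10 GB) lifts the total to 3661 at 42 GB.
The spare 1 GB is too small for any remaining service, and no exchange beats 3661.

3661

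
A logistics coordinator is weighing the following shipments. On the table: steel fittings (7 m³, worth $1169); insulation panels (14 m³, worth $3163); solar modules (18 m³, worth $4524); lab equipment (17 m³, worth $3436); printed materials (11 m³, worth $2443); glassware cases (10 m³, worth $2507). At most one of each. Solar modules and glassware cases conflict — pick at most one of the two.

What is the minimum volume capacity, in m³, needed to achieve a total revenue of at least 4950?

21

Minimise m³ subject to total revenue ≥ 4950.
Taking printed materials + glassware cases gives 4950 (≥ 4950) for 21 m³.
No combination under 21 m³ hits 4950.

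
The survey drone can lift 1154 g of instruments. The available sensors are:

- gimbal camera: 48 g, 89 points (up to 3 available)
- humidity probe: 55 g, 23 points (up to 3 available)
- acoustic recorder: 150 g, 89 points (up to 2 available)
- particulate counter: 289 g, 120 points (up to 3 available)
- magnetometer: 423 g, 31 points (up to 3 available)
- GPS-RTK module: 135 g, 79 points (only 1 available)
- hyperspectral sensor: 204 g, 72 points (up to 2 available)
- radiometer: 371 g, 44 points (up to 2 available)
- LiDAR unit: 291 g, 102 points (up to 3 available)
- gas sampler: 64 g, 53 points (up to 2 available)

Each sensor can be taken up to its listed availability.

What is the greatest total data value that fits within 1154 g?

796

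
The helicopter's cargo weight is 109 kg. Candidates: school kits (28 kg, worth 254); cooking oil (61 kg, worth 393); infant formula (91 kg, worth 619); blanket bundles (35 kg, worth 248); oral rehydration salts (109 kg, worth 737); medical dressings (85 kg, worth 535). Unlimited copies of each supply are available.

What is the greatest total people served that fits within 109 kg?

The ratio ordering already packs tightly: 3×school kits, 84 kg, 762.

762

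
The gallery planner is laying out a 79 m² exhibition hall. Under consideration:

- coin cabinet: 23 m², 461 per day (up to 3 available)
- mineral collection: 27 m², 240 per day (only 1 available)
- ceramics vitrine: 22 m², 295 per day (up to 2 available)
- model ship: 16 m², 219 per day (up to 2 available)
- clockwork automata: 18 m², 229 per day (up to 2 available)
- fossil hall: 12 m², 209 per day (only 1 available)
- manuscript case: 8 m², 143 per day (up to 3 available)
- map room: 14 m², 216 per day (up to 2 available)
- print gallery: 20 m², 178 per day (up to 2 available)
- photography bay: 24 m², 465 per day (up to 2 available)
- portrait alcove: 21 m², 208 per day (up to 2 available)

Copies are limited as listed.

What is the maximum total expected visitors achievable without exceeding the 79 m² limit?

Ranking by ratio (expected visitors/m²): coin cabinet 20.04, photography bay 19.38, manuscript case 17.88.
Taking the top-ratio exhibits first gives 3×coin cabinet + manuscript case for 1526 (77 m²).
Dropping 2×coin cabinet frees 46 m²; slotting in 2×photography bay (48 m²) lifts the total to 1534 at 79 m².
Nothing else within 79 m² beats 1534.

1534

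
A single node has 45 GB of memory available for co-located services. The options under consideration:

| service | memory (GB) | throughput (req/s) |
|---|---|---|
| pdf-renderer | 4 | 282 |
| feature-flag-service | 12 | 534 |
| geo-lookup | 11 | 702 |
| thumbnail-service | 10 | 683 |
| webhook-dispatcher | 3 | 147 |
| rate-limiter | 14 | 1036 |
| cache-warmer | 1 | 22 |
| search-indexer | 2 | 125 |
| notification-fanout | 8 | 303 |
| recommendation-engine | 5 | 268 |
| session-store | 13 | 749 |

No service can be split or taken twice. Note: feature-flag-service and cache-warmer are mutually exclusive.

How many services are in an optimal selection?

Best achievable throughput is 2997.
For example pdf-renderer + geo-lookup + thumbnail-service + webhook-dispatcher + rate-limiter + cache-warmer + search-indexer achieves it, using 45 GB.
Any selection reaching 2997 contains exactly 7 services.

7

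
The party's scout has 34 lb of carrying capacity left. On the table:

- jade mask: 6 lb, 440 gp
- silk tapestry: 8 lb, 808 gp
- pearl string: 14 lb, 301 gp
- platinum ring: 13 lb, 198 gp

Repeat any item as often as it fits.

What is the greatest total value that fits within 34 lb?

3232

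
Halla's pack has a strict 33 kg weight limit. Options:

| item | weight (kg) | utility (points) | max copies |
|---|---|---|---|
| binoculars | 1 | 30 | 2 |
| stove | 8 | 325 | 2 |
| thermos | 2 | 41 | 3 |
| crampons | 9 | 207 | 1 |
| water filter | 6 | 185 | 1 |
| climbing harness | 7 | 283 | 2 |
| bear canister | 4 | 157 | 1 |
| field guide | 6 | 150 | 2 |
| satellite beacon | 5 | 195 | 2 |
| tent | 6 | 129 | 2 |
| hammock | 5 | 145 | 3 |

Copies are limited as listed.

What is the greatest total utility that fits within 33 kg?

The ratio heuristic lands on 2×binoculars + 2×stove + 2×climbing harness (1276) but leaves 1 kg idle.
Replace 2×binoculars and climbing harness with 2×satellite beacon: the trade gains 47 net, giving 1323 at 33 kg.
Nothing else within 33 kg beats 1323.

1323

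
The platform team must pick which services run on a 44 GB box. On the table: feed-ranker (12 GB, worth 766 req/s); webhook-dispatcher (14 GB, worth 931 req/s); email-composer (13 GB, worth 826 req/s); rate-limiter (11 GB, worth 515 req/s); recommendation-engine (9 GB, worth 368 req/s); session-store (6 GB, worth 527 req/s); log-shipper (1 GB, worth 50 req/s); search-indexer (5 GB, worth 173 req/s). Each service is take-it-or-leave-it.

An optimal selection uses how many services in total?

Optimal total is 2799.
webhook-dispatcher + email-composer + rate-limiter + session-store hits 2799 at 44 GB.
All optima have 4 services.

4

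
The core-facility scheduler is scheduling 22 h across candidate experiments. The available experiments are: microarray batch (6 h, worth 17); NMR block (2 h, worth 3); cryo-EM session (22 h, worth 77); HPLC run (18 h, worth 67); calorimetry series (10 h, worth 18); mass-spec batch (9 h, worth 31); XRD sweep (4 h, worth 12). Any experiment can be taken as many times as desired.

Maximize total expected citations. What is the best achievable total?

By expected citations per h: HPLC run 3.72, cryo-EM session 3.50, mass-spec batch 3.44 lead.
Taking HPLC run + XRD sweep: 22 h used, 79 in expected citations.
Every other selection either busts 22 h or fails to beat 79.

79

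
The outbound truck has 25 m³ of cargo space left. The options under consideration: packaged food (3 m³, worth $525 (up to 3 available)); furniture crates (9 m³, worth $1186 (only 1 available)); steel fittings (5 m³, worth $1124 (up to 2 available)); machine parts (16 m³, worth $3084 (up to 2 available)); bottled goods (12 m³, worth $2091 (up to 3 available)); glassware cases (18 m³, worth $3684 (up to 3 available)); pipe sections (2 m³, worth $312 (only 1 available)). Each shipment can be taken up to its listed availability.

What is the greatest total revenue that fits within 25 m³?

Ranking by ratio (revenue/m³): steel fittings 224.80, glassware cases 204.67, machine parts 192.75, packaged food 175.00.
Filling by ratio: 3×packaged food + 2×steel fittings + pipe sections for 4135, with 4 m³ left unused.
The 14 m³ tied up in 3×packaged food and steel fittings is better spent on glassware cases — total rises to 5120 (25 m³).

5120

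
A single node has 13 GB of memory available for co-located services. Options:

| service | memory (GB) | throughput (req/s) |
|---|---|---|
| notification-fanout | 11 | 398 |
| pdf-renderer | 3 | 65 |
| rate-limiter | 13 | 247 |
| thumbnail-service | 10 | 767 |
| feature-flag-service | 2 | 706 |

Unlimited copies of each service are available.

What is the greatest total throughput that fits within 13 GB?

4236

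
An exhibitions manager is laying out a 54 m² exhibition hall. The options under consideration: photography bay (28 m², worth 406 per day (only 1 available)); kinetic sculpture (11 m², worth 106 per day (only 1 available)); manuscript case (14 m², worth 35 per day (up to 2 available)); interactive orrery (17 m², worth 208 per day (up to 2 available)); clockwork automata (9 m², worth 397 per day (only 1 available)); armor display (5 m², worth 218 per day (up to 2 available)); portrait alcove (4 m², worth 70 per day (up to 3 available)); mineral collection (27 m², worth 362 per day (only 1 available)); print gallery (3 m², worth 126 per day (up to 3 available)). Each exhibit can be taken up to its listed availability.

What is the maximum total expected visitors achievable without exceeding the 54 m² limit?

1559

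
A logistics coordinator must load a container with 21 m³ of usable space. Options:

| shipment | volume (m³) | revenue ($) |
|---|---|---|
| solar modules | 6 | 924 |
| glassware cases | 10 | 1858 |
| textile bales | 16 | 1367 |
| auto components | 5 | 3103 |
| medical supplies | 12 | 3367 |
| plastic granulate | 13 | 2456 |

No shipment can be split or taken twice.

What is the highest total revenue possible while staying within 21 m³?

Density check — auto components 620.60, medical supplies 280.58, plastic granulate 188.92 are the best per m³.
Best packing: auto components + medical supplies — 17 m³, 6470 total.

6470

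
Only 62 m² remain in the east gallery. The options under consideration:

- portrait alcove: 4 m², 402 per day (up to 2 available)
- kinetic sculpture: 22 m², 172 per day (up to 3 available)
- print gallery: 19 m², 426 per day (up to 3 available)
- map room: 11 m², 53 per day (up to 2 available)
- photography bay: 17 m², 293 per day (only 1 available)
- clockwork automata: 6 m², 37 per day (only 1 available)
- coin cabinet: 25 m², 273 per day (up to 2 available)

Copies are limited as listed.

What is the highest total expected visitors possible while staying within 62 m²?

The ratio heuristic lands on 2×portrait alcove + 2×print gallery + clockwork automata (1693) but leaves 10 m² idle.
Dropping clockwork automata frees 6 m²; slotting in map room (11 m²) lifts the total to 1709 at 57 m².
That's the maximum — no swap from here does better than 1709.

1709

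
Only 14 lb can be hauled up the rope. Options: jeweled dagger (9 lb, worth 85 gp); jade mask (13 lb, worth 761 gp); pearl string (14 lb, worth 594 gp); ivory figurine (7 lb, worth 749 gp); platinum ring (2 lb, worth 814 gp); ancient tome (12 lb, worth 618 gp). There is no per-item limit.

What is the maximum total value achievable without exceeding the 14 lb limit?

5698

The ratio ordering already packs tightly: 7×platinum ring, 14 lb, 5698.
No other feasible combination exceeds 5698.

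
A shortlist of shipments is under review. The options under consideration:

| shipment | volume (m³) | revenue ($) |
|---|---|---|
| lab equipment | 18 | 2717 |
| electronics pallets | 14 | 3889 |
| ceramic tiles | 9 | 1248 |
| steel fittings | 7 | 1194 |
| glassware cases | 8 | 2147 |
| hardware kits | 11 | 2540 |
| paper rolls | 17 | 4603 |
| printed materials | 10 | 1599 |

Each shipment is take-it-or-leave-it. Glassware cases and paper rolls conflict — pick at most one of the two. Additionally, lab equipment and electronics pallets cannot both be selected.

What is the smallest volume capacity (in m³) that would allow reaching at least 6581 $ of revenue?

28

Minimise m³ subject to total revenue ≥ 6581.
hardware kits + paper rolls reaches 7143 using 28 m³.
Below 28 m³ the best achievable stays under 6581.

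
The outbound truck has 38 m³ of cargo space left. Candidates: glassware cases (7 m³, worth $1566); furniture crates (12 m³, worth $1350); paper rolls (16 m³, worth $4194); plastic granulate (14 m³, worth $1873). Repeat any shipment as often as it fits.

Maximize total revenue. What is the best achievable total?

Ranking by ratio (revenue/m³): paper rolls 262.12, glassware cases 223.71, plastic granulate 133.79.
Taking the top-ratio shipments first gives 2×paper rolls for 8388 (32 m³).
Replace paper rolls with 3×glassware cases: the trade gains 504 net, giving 8892 at 37 m³.
No other feasible combination exceeds 8892.

8892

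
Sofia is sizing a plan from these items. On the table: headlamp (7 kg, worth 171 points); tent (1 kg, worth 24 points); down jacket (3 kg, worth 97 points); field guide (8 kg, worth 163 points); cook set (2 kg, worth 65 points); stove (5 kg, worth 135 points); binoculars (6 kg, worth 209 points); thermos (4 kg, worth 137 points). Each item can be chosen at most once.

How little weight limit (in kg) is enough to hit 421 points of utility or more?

Look for the lowest-weight combination reaching 421.
Taking down jacket + binoculars + thermos gives 443 (≥ 421) for 13 kg.
No combination under 13 kg hits 421.

13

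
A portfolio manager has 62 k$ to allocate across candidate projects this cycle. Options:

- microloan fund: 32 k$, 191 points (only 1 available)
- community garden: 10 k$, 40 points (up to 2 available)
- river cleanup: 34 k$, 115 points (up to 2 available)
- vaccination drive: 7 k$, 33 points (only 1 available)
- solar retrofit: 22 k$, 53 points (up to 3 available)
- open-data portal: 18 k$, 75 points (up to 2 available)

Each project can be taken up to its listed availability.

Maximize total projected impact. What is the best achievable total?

306

Density check — microloan fund 5.97, vaccination drive 4.71, open-data portal 4.17 are the best per k$.
The ratio heuristic lands on microloan fund + vaccination drive + open-data portal (299) but leaves 5 k$ idle.
Dropping vaccination drive frees 7 k$; slotting in community garden (10 k$) lifts the total to 306 at 60 k$.
The spare 2 k$ is too small for any remaining project, and no exchange beats 306.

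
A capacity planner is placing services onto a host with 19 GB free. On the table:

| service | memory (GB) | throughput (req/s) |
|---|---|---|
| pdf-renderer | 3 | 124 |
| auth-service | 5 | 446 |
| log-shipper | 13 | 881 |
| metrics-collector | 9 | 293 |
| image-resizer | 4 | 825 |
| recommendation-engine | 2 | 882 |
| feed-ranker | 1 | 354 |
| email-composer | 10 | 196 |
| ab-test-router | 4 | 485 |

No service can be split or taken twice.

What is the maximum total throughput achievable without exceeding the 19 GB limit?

3116

Best packing: pdf-renderer + auth-service + image-resizer + recommendation-engine + feed-ranker + ab-test-router — 19 GB, 3116 total.
Next best is auth-service + image-resizer + recommendation-engine + feed-ranker + ab-test-router at 2992 (16 GB) — short by 124.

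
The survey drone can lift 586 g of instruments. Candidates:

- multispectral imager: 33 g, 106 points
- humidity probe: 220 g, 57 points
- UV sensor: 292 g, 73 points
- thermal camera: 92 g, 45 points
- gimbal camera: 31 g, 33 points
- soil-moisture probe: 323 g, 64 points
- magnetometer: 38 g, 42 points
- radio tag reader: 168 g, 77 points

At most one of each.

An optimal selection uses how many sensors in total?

6

The maximum data value within 586 g is 360.
One optimal bundle: multispectral imager + humidity probe + thermal camera + gimbal camera + magnetometer + radio tag reader (582 g).
All optima have 6 sensors.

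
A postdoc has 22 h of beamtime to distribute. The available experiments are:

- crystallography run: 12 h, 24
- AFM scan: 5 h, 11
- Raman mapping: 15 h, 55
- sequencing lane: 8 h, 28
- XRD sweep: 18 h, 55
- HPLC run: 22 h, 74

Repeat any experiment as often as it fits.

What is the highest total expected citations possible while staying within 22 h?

Ranking by ratio (expected citations/h): Raman mapping 3.67, sequencing lane 3.50, HPLC run 3.36, XRD sweep 3.06.
The ratio heuristic lands on AFM scan + Raman mapping (66) but leaves 2 h idle.
The 20 h tied up in AFM scan and Raman mapping is better spent on HPLC run — total rises to 74 (22 h).
That's the maximum — no swap from here does better than 74.

74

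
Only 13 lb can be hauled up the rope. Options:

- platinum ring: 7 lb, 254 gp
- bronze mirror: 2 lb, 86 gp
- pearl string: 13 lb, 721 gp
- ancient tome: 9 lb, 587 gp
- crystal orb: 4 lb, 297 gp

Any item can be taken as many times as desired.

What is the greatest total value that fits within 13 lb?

891

Density check — crystal orb 74.25, ancient tome 65.22, pearl string 55.46 are the best per lb.
Taking 3×crystal orb: 12 lb used, 891 in value.
Nothing else within 13 lb beats 891.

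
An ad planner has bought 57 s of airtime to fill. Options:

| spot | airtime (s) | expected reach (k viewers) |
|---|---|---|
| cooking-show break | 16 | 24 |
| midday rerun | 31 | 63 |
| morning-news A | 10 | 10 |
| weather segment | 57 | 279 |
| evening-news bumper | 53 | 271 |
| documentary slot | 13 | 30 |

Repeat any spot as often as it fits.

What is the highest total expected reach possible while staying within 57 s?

279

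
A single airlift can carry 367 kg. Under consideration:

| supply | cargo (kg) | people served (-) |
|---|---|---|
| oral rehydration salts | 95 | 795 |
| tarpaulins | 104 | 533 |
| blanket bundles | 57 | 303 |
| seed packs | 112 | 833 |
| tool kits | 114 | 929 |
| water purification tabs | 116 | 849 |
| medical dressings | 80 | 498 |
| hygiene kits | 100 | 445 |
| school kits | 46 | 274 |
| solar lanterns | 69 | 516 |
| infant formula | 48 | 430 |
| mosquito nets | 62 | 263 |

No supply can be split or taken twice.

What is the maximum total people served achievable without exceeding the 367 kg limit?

Taking the top-ratio supplies first gives oral rehydration salts + tool kits + solar lanterns + infant formula for 2670 (326 kg).
Replace solar lanterns and infant formula with seed packs + school kits: the trade gains 161 net, giving 2831 at 367 kg.
The closest alternative, oral rehydration salts + tool kits + medical dressings + solar lanterns, reaches only 2738.

2831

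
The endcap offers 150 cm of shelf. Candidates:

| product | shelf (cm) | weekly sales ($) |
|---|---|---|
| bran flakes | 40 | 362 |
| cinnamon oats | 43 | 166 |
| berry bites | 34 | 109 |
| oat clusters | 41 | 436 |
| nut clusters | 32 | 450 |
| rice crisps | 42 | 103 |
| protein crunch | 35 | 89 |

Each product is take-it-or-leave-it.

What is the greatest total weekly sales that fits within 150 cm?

1357

By weekly sales per cm: nut clusters 14.06, oat clusters 10.63, bran flakes 9.05 lead.
Best packing: bran flakes + berry bites + oat clusters + nut clusters — 147 cm, 1357 total.
An exhaustive check of the 128 subsets confirms 1357.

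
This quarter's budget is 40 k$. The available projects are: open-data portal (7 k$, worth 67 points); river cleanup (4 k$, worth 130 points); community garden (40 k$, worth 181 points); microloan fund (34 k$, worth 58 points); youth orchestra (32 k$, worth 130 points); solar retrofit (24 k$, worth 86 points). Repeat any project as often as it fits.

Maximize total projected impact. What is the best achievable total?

1300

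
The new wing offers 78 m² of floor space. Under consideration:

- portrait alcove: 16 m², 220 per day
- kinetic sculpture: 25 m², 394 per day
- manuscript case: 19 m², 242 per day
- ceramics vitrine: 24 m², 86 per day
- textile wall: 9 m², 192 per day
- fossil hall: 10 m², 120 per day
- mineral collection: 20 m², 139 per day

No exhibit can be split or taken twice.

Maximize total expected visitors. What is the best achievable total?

1048

The ratio ordering already packs tightly: portrait alcove + kinetic sculpture + manuscript case + textile wall, 69 m², 1048.
The spare 9 m² is too small for any remaining exhibit, and no exchange beats 1048.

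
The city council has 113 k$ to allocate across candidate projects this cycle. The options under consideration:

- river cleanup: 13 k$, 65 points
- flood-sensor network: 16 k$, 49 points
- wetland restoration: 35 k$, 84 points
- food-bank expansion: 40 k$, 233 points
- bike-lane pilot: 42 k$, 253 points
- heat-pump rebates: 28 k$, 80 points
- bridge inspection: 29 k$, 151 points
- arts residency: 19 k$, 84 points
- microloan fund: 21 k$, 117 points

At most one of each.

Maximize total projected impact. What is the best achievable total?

637

Taking the top-ratio projects first gives food-bank expansion + bike-lane pilot + microloan fund for 603 (103 k$).
Replace microloan fund with bridge inspection: the trade gains 34 net, giving 637 at 111 k$.
Next best is bike-lane pilot + bridge inspection + arts residency + microloan fund at 605 (111 k$) — short by 32.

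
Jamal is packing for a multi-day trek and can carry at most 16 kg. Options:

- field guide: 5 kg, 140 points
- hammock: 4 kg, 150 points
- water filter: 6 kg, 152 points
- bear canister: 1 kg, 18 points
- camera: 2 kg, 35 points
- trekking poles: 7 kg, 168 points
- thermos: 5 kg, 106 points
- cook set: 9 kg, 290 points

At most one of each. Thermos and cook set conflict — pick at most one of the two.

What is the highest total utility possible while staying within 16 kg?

493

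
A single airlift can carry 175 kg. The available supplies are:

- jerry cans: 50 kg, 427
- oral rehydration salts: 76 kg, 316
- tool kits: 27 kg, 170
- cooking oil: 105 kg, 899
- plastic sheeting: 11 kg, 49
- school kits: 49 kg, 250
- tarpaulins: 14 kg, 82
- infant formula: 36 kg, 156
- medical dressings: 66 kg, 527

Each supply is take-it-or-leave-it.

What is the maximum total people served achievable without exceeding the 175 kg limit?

1426

By people served per kg: cooking oil 8.56, jerry cans 8.54, medical dressings 7.98 lead.
Filling by ratio: jerry cans + cooking oil + tarpaulins for 1408, with 6 kg left unused.
Replace jerry cans and tarpaulins with medical dressings: the trade gains 18 net, giving 1426 at 171 kg.
Runner-up jerry cans + cooking oil + tarpaulins tops out at 1408.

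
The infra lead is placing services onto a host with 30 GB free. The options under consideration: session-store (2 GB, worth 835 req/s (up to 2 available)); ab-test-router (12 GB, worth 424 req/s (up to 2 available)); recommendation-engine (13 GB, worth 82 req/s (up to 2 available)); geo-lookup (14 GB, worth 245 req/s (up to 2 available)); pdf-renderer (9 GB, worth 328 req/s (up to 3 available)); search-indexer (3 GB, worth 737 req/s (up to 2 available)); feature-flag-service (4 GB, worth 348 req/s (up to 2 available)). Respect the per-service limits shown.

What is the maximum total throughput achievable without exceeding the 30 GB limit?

The ratio heuristic lands on 2×session-store + pdf-renderer + 2×search-indexer + 2×feature-flag-service (4168) but leaves 3 GB idle.
Dropping pdf-renderer frees 9 GB; slotting in ab-test-router (12 GB) lifts the total to 4264 at 30 GB.
That's the maximum — no swap from here does better than 4264.

4264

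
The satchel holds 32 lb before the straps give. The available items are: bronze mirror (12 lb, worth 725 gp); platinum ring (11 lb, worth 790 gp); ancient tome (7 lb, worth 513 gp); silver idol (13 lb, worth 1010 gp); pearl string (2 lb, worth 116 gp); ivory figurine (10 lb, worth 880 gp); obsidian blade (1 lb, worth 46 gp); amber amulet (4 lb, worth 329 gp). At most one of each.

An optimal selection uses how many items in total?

The maximum value within 32 lb is 2519.
For example ancient tome + silver idol + pearl string + ivory figurine achieves it, using 32 lb.
Any selection reaching 2519 contains exactly 4 items.

4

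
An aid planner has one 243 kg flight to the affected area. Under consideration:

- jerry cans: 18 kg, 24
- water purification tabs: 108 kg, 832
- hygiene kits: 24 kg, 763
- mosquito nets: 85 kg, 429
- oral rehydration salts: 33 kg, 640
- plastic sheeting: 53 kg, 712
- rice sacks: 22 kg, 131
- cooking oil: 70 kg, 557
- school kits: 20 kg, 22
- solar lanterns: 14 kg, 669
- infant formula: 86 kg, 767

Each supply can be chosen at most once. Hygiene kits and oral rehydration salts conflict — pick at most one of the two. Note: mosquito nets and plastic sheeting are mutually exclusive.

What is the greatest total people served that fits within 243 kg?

3131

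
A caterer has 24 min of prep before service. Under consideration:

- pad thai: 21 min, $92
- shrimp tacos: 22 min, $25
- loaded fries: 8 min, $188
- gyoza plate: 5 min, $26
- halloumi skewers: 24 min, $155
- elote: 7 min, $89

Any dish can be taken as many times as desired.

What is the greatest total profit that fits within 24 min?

3×loaded fries uses 24 of the 24 min and totals 564.
Every other selection either busts 24 min or fails to beat 564.

564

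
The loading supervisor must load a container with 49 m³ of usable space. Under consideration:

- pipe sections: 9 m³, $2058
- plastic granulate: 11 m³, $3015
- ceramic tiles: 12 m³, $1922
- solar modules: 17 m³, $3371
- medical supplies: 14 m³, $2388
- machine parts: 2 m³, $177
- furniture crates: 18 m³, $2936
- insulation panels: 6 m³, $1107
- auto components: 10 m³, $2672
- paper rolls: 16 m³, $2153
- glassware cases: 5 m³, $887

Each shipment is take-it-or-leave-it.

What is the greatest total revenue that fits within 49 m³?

11293

Density check — plastic granulate 274.09, auto components 267.20, pipe sections 228.67 are the best per m³.
Best packing: pipe sections + plastic granulate + solar modules + machine parts + auto components — 49 m³, 11293 total.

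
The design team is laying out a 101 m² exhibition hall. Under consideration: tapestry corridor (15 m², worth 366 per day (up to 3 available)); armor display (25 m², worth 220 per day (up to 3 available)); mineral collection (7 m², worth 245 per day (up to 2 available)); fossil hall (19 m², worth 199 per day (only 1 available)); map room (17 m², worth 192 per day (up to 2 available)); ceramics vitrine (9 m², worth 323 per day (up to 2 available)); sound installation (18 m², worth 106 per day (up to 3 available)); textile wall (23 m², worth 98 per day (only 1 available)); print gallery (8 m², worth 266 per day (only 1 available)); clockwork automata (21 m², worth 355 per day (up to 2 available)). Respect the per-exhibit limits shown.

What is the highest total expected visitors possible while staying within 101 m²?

2610

Ranking by ratio (expected visitors/m²): ceramics vitrine 35.89, mineral collection 35.00, print gallery 33.25.
Filling by ratio: 3×tapestry corridor + 2×mineral collection + 2×ceramics vitrine + print gallery for 2500, with 16 m² left unused.
Replace mineral collection with clockwork automata: the trade gains 110 net, giving 2610 at 99 m².
Nothing else within 101 m² beats 2610.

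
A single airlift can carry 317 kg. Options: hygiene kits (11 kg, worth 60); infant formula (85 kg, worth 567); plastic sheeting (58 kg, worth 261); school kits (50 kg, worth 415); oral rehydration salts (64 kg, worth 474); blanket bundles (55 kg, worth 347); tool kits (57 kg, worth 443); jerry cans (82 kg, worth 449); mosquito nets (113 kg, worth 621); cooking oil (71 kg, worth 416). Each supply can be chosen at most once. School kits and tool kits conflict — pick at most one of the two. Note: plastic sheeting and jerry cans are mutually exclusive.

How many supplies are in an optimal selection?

4

The maximum people served within 317 kg is 2077.
One optimal bundle: infant formula + school kits + oral rehydration salts + mosquito nets (312 kg).
Every optimal selection uses 4 supplies.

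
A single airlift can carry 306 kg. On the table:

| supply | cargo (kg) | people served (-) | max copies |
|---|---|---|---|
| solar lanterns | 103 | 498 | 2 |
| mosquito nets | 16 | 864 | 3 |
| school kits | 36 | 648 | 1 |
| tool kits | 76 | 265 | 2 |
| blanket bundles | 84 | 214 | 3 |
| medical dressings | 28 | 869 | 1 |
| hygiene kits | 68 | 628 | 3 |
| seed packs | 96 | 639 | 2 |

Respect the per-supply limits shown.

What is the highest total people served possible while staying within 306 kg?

5387

Ranking by ratio (people served/kg): mosquito nets 54.00, medical dressings 31.04, school kits 18.00.
The ratio heuristic lands on 3×mosquito nets + school kits + medical dressings + 2×hygiene kits (5365) but leaves 58 kg idle.
The 136 kg tied up in 2×hygiene kits is better spent on 2×seed packs — total rises to 5387 (304 kg).
No other feasible combination exceeds 5387.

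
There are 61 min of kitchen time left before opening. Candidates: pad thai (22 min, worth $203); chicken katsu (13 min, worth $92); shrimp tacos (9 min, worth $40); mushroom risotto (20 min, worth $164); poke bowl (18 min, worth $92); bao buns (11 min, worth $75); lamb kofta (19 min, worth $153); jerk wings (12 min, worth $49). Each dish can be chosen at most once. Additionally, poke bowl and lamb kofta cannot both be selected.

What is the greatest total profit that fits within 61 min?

520

By profit per min: pad thai 9.23, mushroom risotto 8.20, lamb kofta 8.05 lead.
Best packing: pad thai + mushroom risotto + lamb kofta — 61 min, 520 total.
Next best is pad thai + shrimp tacos + bao buns + lamb kofta at 471 (61 min) — short by 49.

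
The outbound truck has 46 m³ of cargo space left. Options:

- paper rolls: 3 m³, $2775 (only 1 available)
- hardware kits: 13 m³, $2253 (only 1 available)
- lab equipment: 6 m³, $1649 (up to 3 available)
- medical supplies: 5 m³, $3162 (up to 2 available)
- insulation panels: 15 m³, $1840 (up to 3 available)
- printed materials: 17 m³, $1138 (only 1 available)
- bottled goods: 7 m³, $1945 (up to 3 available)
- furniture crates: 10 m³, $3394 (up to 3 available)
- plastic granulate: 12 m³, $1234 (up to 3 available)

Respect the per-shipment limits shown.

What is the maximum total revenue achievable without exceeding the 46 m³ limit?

19481

Greedy by ratio would take paper rolls + 2×medical supplies + 3×furniture crates: 43 m³ used, total 19281.
Replace furniture crates with lab equipment + bottled goods: the trade gains 200 net, giving 19481 at 46 m³.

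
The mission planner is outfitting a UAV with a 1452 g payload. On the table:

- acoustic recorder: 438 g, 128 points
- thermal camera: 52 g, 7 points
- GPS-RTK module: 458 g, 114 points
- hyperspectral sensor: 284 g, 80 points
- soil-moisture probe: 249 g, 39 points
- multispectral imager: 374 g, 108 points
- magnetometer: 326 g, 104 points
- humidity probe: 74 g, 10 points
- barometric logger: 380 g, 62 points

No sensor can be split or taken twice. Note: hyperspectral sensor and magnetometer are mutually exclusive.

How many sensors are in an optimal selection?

5

Optimal total is 386.
One optimal bundle: acoustic recorder + thermal camera + soil-moisture probe + multispectral imager + magnetometer (1439 g).
Any selection reaching 386 contains exactly 5 sensors.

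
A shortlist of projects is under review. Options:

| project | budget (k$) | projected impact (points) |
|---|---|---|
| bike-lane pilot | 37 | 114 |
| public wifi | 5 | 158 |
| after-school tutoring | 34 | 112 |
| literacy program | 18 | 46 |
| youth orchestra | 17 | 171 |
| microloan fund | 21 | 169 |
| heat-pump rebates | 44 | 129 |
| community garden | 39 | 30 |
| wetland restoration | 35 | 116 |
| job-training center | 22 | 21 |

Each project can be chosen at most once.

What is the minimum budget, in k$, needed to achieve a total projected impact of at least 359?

Look for the lowest-budget combination reaching 359.
public wifi + literacy program + youth orchestra: 375 projected impact at 40 k$.
Any bundle with less than 40 k$ falls short of 359.

40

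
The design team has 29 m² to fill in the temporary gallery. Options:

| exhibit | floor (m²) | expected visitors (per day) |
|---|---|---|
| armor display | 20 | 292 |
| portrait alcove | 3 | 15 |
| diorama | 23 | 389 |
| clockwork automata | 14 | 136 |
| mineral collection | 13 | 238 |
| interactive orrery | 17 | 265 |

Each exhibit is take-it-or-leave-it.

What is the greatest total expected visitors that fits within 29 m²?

404

The ratio heuristic lands on clockwork automata + mineral collection (374) but leaves 2 m² idle.
Dropping clockwork automata and mineral collection frees 27 m²; slotting in portrait alcove + diorama (26 m²) lifts the total to 404 at 26 m².
The closest alternative, diorama, reaches only 389.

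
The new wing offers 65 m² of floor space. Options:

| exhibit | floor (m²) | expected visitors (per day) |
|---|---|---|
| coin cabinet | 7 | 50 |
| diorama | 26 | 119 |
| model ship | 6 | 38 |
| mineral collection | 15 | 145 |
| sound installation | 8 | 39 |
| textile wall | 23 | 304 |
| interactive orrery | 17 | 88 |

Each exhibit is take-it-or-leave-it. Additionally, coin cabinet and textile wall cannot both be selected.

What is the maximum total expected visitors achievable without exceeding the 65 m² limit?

576

Mineral collection + sound installation + textile wall + interactive orrery uses 63 of the 65 m² and totals 576.
An exhaustive check of the 128 subsets confirms 576.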